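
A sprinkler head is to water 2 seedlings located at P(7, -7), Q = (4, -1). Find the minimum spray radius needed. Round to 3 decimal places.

3.354

The smallest circle enclosing two points has them as diameter endpoints.
Centre = midpoint = (5.5, -4); r² = |PQ|²/4 = 45/4 = 11.25.
r = √(11.25) ≈ 3.354.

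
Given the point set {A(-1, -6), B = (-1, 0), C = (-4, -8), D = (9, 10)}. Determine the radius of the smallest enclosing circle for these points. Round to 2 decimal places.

11.10

By Welzl's lemma the MEC is supported by two points (diametrically opposite) or three points (on a circumcircle).
The farthest pair is C–D with squared distance 493. The circle on this segment as diameter has centre (2.5, 1) and r² = 493/4 = 123.25.
Check A: distance² to centre = 61.25 ≤ 123.25, so it lies inside.
All remaining points lie in this disk, and no smaller disk contains both endpoints, so this is the minimum enclosing circle.
r = √(123.25) ≈ 11.10.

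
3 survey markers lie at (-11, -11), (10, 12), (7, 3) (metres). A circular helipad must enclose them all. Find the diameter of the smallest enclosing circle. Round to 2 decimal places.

Call the three points A, B, C in the order given.
Side lengths²: AB² = 970, AC² = 520, BC² = 90.
Since AB² = 970 ≥ 520 + 90 = 610, the angle opposite AB is not acute, so the smallest enclosing circle has AB as diameter.
Centre = midpoint of AB = (-0.5, 0.5), r² = 970/4 = 242.5.
Diameter = 2r = 2√(242.5) ≈ 31.14.

31.14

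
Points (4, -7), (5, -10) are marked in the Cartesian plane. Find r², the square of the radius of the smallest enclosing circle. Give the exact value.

The smallest circle enclosing two points has them as diameter endpoints.
Centre = midpoint = (4.5, -8.5); r² = |(4, -7)−(5, -10)|²/4 = 10/4 = 2.5.

2.5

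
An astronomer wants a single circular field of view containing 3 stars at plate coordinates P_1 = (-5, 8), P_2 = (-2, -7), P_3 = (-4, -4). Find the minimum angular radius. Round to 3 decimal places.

7.649

Side lengths²: P_1P_2² = 234, P_1P_3² = 145, P_2P_3² = 13.
Since P_1P_2² = 234 ≥ 145 + 13 = 158, the angle opposite P_1P_2 is not acute, so the smallest enclosing circle has P_1P_2 as diameter.
Centre = midpoint of P_1P_2 = (-3.5, 0.5), r² = 234/4 = 58.5.
r = √(58.5) ≈ 7.649.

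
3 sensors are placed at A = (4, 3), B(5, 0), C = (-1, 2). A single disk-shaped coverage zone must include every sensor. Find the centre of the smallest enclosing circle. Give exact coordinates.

Side lengths²: AB² = 10, AC² = 26, BC² = 40.
Since BC² = 40 ≥ 26 + 10 = 36, the angle opposite BC is not acute, so the smallest enclosing circle has BC as diameter.
Centre = midpoint of BC = (2, 1), r² = 40/4 = 10.
Centre = (2, 1).

(2, 1)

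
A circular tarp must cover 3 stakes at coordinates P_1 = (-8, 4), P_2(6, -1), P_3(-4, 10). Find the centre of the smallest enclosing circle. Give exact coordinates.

(-0.375, 3.25)

Side lengths²: P_1P_2² = 221, P_1P_3² = 52, P_2P_3² = 221.
Since P_2P_3² = 221 < 221 + 52 = 273, the triangle is acute, so the smallest enclosing circle is the circumcircle.
Circumcentre = (-0.375, 3.25), r² = 58.703125.
Centre = (-0.375, 3.25).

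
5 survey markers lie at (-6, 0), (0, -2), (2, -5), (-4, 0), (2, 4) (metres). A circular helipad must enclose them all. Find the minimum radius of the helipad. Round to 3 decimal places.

The minimum enclosing circle of a finite set is fixed by two of the points (as a diameter) or three (as a circumcircle).
The minimum enclosing circle is determined by three boundary points: (-6, 0), (2, -5), (2, 4).
Their circumcentre is (-0.75, -0.5) with r² = 27.8125.
The farthest remaining point (-4, 0) is at distance² 10.8125 ≤ 27.8125.
r = √(27.8125) ≈ 5.274.

5.274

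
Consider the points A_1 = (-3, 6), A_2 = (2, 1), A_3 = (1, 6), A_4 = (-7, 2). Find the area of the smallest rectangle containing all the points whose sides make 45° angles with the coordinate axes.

60

In coordinates u = x + y, v = x − y the rectangle is axis-aligned; the map (x,y)→(u,v) scales areas by 2.
u-values: 3, 3, 7, -5; range = 7 − (-5) = 12.
v-values: -9, 1, -5, -9; range = 1 − (-9) = 10.
Area = (12 × 10) / 2 = 60.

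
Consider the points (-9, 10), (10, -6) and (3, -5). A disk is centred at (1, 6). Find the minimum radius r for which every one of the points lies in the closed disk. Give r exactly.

15

The required radius is the distance from (1, 6) to the farthest point.
Squared distances: 116, 225, 125.
Maximum is 225, attained at (10, -6).
r = √225 = 15.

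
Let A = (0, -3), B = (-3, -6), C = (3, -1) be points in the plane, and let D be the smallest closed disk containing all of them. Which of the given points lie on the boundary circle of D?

Side lengths²: AB² = 18, AC² = 13, BC² = 61.
Since BC² = 61 ≥ 18 + 13 = 31, the angle opposite BC is not acute, so the smallest enclosing circle has BC as diameter.
Centre = midpoint of BC = (0, -3.5), r² = 61/4 = 15.25.
The points at distance exactly r from the centre are B, C — 2 points.

B, C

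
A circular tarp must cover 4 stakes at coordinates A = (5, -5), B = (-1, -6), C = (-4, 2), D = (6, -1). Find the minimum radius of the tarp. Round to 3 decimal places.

5.701

The farthest pair is A–C with squared distance 130. The circle on this segment as diameter has centre (0.5, -1.5) and r² = 130/4 = 32.5.
Check B: distance² to centre = 22.5 ≤ 32.5, so it lies inside.
All remaining points lie in this disk, and no smaller disk contains both endpoints, so this is the minimum enclosing circle.
r = √(32.5) ≈ 5.701.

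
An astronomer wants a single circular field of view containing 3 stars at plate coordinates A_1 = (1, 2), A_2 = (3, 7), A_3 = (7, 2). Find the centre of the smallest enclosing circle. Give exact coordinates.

(4, 3.7)

Side lengths²: A_1A_2² = 29, A_1A_3² = 36, A_2A_3² = 41.
Since A_2A_3² = 41 < 36 + 29 = 65, the triangle is acute, so the smallest enclosing circle is the circumcircle.
Circumcentre = (4, 3.7), r² = 11.89.
Centre = (4, 3.7).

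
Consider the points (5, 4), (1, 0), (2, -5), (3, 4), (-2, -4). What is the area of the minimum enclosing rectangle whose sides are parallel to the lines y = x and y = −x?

In coordinates u = x + y, v = x − y the rectangle is axis-aligned; the map (x,y)→(u,v) scales areas by 2.
u-values: 9, 1, -3, 7, -6; range = 9 − (-6) = 15.
v-values: 1, 1, 7, -1, 2; range = 7 − (-1) = 8.
Area = (15 × 8) / 2 = 60.

60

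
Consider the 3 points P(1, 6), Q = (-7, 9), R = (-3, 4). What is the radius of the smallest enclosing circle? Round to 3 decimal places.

Side lengths²: PQ² = 73, PR² = 20, QR² = 41.
Since PQ² = 73 ≥ 41 + 20 = 61, the angle opposite PQ is not acute, so the smallest enclosing circle has PQ as diameter.
Centre = midpoint of PQ = (-3, 7.5), r² = 73/4 = 18.25.
r = √(18.25) ≈ 4.272.

4.272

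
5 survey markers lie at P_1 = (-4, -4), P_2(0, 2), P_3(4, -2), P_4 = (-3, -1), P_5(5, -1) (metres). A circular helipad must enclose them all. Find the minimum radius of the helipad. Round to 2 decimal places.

By Welzl's lemma the MEC is supported by two points (diametrically opposite) or three points (on a circumcircle).
The farthest pair is P_1–P_5 with squared distance 90. The circle on this segment as diameter has centre (0.5, -2.5) and r² = 90/4 = 22.5.
Check P_2: distance² to centre = 20.5 ≤ 22.5, so it lies inside.
All remaining points lie in this disk, and no smaller disk contains both endpoints, so this is the minimum enclosing circle.
r = √(22.5) ≈ 4.74.

4.74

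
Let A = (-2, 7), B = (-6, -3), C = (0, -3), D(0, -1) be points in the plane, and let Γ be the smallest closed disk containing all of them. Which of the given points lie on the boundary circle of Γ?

By Welzl's lemma the MEC is supported by two points (diametrically opposite) or three points (on a circumcircle).
The minimum enclosing circle is determined by three boundary points: A, B, C.
Their circumcentre is (-3, 1.6) with r² = 30.16.
The farthest remaining point D is at distance² 15.76 ≤ 30.16.
The points at distance exactly r from the centre are A, B, C — 3 points.

A, B, C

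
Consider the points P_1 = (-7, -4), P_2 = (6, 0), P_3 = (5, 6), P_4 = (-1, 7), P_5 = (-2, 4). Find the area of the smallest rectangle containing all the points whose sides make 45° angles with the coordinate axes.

In coordinates u = x + y, v = x − y the rectangle is axis-aligned; the map (x,y)→(u,v) scales areas by 2.
u-values: -11, 6, 11, 6, 2; range = 11 − (-11) = 22.
v-values: -3, 6, -1, -8, -6; range = 6 − (-8) = 14.
Area = (22 × 14) / 2 = 154.

154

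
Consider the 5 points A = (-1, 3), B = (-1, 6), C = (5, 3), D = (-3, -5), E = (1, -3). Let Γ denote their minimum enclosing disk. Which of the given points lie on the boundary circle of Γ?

The minimum enclosing circle is determined by three boundary points: B, C, D.
Their circumcentre is (-1/6, 1/6) with r² = 625/18.
The farthest remaining point E is at distance² 205/18 ≤ 625/18.
The points at distance exactly r from the centre are B, C, D — 3 points.

B, C, D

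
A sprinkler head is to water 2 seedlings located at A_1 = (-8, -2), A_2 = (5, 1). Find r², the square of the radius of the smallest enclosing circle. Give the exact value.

44.5

The smallest circle enclosing two points has them as diameter endpoints.
Centre = midpoint = (-1.5, -0.5); r² = |A_1A_2|²/4 = 178/4 = 44.5.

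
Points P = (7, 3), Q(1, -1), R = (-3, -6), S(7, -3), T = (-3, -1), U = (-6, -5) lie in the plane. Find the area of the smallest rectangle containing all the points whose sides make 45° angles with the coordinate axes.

126

In coordinates u = x + y, v = x − y the rectangle is axis-aligned; the map (x,y)→(u,v) scales areas by 2.
u-values: 10, 0, -9, 4, -4, -11; range = 10 − (-11) = 21.
v-values: 4, 2, 3, 10, -2, -1; range = 10 − (-2) = 12.
Area = (21 × 12) / 2 = 126.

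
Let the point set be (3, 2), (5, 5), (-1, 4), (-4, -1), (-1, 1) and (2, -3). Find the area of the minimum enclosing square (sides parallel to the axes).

The bounding box has width 9 and height 8.
An axis-aligned square enclosing the set must have side ≥ max(width, height).
So the minimum side is max(9, 8) = 9.
Area = 9² = 81.

81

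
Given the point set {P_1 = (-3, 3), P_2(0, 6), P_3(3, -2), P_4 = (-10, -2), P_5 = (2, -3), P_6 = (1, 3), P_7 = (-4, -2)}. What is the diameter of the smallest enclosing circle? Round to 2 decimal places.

A smallest enclosing disk is always determined by at most three of the input points on its boundary.
The minimum enclosing circle is determined by three boundary points: P_2, P_3, P_4.
Their circumcentre is (-3.5, 0.125) with r² = 46.765625.
The farthest remaining point P_5 is at distance² 40.015625 ≤ 46.765625.
Diameter = 2r = 2√(46.765625) ≈ 13.68.

13.68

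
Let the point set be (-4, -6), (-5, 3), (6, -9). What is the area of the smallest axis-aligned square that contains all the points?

The bounding box has width 11 and height 12.
An axis-aligned square enclosing the set must have side ≥ max(width, height).
So the minimum side is max(11, 12) = 12.
Area = 12² = 144.

144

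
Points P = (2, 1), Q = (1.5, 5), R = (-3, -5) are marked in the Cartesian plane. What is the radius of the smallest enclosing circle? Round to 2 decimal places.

Side lengths²: PQ² = 16.25, PR² = 61, QR² = 120.25.
Since QR² = 120.25 ≥ 61 + 16.25 = 77.25, the angle opposite QR is not acute, so the smallest enclosing circle has QR as diameter.
Centre = midpoint of QR = (-0.75, 0), r² = 120.25/4 = 30.0625.
r = √(30.0625) ≈ 5.48.

5.48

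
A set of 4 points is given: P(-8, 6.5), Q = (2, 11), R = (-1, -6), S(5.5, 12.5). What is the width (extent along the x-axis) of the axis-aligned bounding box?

13.5

max x = 5.5, min x = -8, so width = 13.5.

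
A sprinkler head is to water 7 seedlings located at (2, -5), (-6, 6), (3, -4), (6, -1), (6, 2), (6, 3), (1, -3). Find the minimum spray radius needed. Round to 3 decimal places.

7.032

The minimum enclosing circle of a finite set is fixed by two of the points (as a diameter) or three (as a circumcircle).
The minimum enclosing circle is determined by three boundary points: (2, -5), (-6, 6), (6, -1).
Their circumcentre is (-21/38, 59/38) with r² = 35705/722.
The farthest remaining point (6, 3) is at distance² 32513/722 ≤ 35705/722.
r = √(35705/722) ≈ 7.032.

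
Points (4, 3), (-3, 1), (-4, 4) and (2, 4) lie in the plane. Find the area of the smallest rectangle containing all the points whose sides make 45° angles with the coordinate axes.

40.5

In coordinates u = x + y, v = x − y the rectangle is axis-aligned; the map (x,y)→(u,v) scales areas by 2.
u-values: 7, -2, 0, 6; range = 7 − (-2) = 9.
v-values: 1, -4, -8, -2; range = 1 − (-8) = 9.
Area = (9 × 9) / 2 = 40.5.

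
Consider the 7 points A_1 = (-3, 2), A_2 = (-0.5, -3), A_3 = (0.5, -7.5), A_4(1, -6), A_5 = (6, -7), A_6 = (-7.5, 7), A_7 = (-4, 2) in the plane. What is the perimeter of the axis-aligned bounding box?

56

Width = max x − min x = 6 − (-7.5) = 13.5.
Height = max y − min y = 7 − (-7.5) = 14.5.
Perimeter = 2(13.5 + 14.5) = 56.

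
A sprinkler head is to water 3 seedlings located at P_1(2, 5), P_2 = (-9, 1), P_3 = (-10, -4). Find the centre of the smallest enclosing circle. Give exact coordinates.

(-4, 0.5)

Side lengths²: P_1P_2² = 137, P_1P_3² = 225, P_2P_3² = 26.
Since P_1P_3² = 225 ≥ 137 + 26 = 163, the angle opposite P_1P_3 is not acute, so the smallest enclosing circle has P_1P_3 as diameter.
Centre = midpoint of P_1P_3 = (-4, 0.5), r² = 225/4 = 56.25.
Centre = (-4, 0.5).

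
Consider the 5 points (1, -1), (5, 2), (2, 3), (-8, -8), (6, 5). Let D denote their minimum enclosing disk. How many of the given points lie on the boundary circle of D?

2

The minimum enclosing circle of a finite set is fixed by two of the points (as a diameter) or three (as a circumcircle).
The farthest pair is (-8, -8)–(6, 5) with squared distance 365. The circle on this segment as diameter has centre (-1, -1.5) and r² = 365/4 = 91.25.
Check (1, -1): distance² to centre = 4.25 ≤ 91.25, so it lies inside.
All remaining points lie in this disk, and no smaller disk contains both endpoints, so this is the minimum enclosing circle.
The points at distance exactly r from the centre are (-8, -8), (6, 5) — 2 points.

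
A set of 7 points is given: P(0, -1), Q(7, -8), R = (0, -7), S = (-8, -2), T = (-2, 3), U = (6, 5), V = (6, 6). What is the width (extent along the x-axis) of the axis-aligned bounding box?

max x = 7, min x = -8, so width = 15.

15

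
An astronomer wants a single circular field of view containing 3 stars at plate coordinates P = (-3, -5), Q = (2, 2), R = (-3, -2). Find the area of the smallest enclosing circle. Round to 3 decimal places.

58.119

Side lengths²: PQ² = 74, PR² = 9, QR² = 41.
Since PQ² = 74 ≥ 41 + 9 = 50, the angle opposite PQ is not acute, so the smallest enclosing circle has PQ as diameter.
Centre = midpoint of PQ = (-0.5, -1.5), r² = 74/4 = 18.5.
Area = π·r² = π·18.5 ≈ 58.119.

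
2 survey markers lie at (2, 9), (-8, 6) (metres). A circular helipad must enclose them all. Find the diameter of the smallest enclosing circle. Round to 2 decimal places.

10.44

The smallest circle enclosing two points has them as diameter endpoints.
Centre = midpoint = (-3, 7.5); r² = |(2, 9)−(-8, 6)|²/4 = 109/4 = 27.25.
Diameter = 2r = 2√(27.25) ≈ 10.44.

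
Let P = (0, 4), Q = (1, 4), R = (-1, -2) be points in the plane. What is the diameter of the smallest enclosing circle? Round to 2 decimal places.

6.32

Side lengths²: PQ² = 1, PR² = 37, QR² = 40.
Since QR² = 40 ≥ 37 + 1 = 38, the angle opposite QR is not acute, so the smallest enclosing circle has QR as diameter.
Centre = midpoint of QR = (0, 1), r² = 40/4 = 10.
Diameter = 2r = 2√10 ≈ 6.32.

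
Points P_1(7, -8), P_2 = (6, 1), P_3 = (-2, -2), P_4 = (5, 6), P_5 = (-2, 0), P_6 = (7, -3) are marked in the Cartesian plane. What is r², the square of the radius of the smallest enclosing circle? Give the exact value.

A smallest enclosing disk is always determined by at most three of the input points on its boundary.
The minimum enclosing circle is determined by three boundary points: P_1, P_4, P_5.
Their circumcentre is (111/22, -25/22) with r² = 12325/242.
The farthest remaining point P_3 is at distance² 12193/242 ≤ 12325/242.

12325/242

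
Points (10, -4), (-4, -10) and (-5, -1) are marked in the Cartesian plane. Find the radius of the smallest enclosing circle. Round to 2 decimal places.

Call the three points A, B, C in the order given.
Side lengths²: AB² = 232, AC² = 234, BC² = 82.
Since AC² = 234 < 232 + 82 = 314, the triangle is acute, so the smallest enclosing circle is the circumcircle.
Circumcentre = (45/22, -105/22), r² = 15457/242.
r = √(15457/242) ≈ 7.99.

7.99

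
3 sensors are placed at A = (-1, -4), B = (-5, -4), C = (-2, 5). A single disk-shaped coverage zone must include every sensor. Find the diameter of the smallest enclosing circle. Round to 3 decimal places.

9.545

Side lengths²: AB² = 16, AC² = 82, BC² = 90.
Since BC² = 90 < 82 + 16 = 98, the triangle is acute, so the smallest enclosing circle is the circumcircle.
Circumcentre = (-3, 1/3), r² = 205/9.
Diameter = 2r = 2√(205/9) ≈ 9.545.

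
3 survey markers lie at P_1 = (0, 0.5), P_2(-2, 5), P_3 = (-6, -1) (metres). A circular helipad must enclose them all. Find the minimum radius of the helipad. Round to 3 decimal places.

Side lengths²: P_1P_2² = 24.25, P_1P_3² = 38.25, P_2P_3² = 52.
Since P_2P_3² = 52 < 38.25 + 24.25 = 62.5, the triangle is acute, so the smallest enclosing circle is the circumcircle.
Circumcentre = (-3.475, 1.65), r² = 13.398125.
r = √(13.398125) ≈ 3.660.

3.660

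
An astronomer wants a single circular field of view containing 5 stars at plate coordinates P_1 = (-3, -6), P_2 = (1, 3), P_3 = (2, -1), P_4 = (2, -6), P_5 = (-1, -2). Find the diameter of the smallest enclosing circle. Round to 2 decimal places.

By Welzl's lemma the MEC is supported by two points (diametrically opposite) or three points (on a circumcircle).
The minimum enclosing circle is determined by three boundary points: P_1, P_2, P_4.
Their circumcentre is (-0.5, -31/18) with r² = 3977/162.
The farthest remaining point P_3 is at distance² 1097/162 ≤ 3977/162.
Diameter = 2r = 2√(3977/162) ≈ 9.91.

9.91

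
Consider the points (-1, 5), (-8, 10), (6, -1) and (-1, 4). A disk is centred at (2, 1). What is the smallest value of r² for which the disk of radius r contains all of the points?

The required radius is the distance from (2, 1) to the farthest point.
Squared distances: 25, 181, 20, 18.
Maximum is 181, attained at (-8, 10).

181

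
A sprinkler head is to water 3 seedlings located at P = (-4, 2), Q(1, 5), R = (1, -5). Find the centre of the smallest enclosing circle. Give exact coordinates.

Side lengths²: PQ² = 34, PR² = 74, QR² = 100.
Since QR² = 100 < 74 + 34 = 108, the triangle is acute, so the smallest enclosing circle is the circumcircle.
Circumcentre = (0.6, 0), r² = 25.16.
Centre = (0.6, 0).

(0.6, 0)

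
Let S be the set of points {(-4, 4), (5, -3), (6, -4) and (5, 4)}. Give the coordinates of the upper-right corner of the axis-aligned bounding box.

(6, 4)

x-range [-4, 6], y-range [-4, 4].
The upper-right corner is (6, 4).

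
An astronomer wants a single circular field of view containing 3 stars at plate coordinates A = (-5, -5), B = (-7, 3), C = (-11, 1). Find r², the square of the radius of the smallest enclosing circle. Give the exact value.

170/9

Side lengths²: AB² = 68, AC² = 72, BC² = 20.
Since AC² = 72 < 68 + 20 = 88, the triangle is acute, so the smallest enclosing circle is the circumcircle.
Circumcentre = (-22/3, -4/3), r² = 170/9.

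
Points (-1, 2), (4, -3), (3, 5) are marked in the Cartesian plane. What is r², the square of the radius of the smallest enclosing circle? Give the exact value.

1625/98

Call the three points A, B, C in the order given.
Side lengths²: AB² = 50, AC² = 25, BC² = 65.
Since BC² = 65 < 50 + 25 = 75, the triangle is acute, so the smallest enclosing circle is the circumcircle.
Circumcentre = (41/14, 13/14), r² = 1625/98.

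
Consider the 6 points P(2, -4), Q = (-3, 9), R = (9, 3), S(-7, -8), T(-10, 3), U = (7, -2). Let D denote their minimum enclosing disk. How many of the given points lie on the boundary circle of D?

The minimum enclosing circle is determined by three boundary points: R, S, T.
Their circumcentre is (-0.5, -7/22) with r² = 24505/242.
The farthest remaining point Q is at distance² 22525/242 ≤ 24505/242.
The points at distance exactly r from the centre are R, S, T — 3 points.

3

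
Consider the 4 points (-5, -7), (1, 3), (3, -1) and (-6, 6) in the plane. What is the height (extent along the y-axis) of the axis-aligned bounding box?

13

max y = 6, min y = -7, so height = 13.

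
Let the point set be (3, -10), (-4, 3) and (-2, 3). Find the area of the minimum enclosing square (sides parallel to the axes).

169

The bounding box has width 7 and height 13.
An axis-aligned square enclosing the set must have side ≥ max(width, height).
So the minimum side is max(7, 13) = 13.
Area = 13² = 169.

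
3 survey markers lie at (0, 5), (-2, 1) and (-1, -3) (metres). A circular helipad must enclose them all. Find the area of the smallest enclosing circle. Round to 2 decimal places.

51.05

Call the three points A, B, C in the order given.
Side lengths²: AB² = 20, AC² = 65, BC² = 17.
Since AC² = 65 ≥ 20 + 17 = 37, the angle opposite AC is not acute, so the smallest enclosing circle has AC as diameter.
Centre = midpoint of AC = (-0.5, 1), r² = 65/4 = 16.25.
Area = π·r² = π·16.25 ≈ 51.05.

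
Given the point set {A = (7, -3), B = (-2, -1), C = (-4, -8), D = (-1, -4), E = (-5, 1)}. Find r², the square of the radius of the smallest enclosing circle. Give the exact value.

The minimum enclosing circle of a finite set is fixed by two of the points (as a diameter) or three (as a circumcircle).
The minimum enclosing circle is determined by three boundary points: A, C, E.
Their circumcentre is (9/26, -77/26) with r² = 14965/338.
The farthest remaining point B is at distance² 3161/338 ≤ 14965/338.

14965/338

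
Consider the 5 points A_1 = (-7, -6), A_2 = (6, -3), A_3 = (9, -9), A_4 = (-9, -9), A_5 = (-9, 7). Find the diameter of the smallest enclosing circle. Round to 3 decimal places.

24.083

The farthest pair is A_3–A_5 with squared distance 580. The circle on this segment as diameter has centre (0, -1) and r² = 580/4 = 145.
Check A_1: distance² to centre = 74 ≤ 145, so it lies inside.
All remaining points lie in this disk, and no smaller disk contains both endpoints, so this is the minimum enclosing circle.
Diameter = 2r = 2√145 ≈ 24.083.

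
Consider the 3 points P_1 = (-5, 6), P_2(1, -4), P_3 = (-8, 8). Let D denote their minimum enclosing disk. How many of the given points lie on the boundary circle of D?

2

Side lengths²: P_1P_2² = 136, P_1P_3² = 13, P_2P_3² = 225.
Since P_2P_3² = 225 ≥ 136 + 13 = 149, the angle opposite P_2P_3 is not acute, so the smallest enclosing circle has P_2P_3 as diameter.
Centre = midpoint of P_2P_3 = (-3.5, 2), r² = 225/4 = 56.25.
The points at distance exactly r from the centre are P_2, P_3 — 2 points.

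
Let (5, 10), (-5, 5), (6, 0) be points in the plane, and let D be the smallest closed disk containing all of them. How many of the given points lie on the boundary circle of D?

3

Call the three points A, B, C in the order given.
Side lengths²: AB² = 125, AC² = 101, BC² = 146.
Since BC² = 146 < 125 + 101 = 226, the triangle is acute, so the smallest enclosing circle is the circumcircle.
Circumcentre = (61/42, 193/42), r² = 36865/882.
The points at distance exactly r from the centre are (5, 10), (-5, 5), (6, 0) — 3 points.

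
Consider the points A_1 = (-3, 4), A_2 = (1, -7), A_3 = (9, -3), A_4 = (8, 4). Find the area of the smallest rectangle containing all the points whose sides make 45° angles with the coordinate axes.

In coordinates u = x + y, v = x − y the rectangle is axis-aligned; the map (x,y)→(u,v) scales areas by 2.
u-values: 1, -6, 6, 12; range = 12 − (-6) = 18.
v-values: -7, 8, 12, 4; range = 12 − (-7) = 19.
Area = (18 × 19) / 2 = 171.

171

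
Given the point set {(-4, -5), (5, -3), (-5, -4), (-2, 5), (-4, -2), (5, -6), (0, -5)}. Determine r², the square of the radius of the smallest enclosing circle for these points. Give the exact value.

By Welzl's lemma the MEC is supported by two points (diametrically opposite) or three points (on a circumcircle).
The minimum enclosing circle is determined by three boundary points: (-5, -4), (-2, 5), (5, -6).
Their circumcentre is (0.8125, -0.9375) with r² = 43.1640625.
The farthest remaining point (-4, -5) is at distance² 39.6640625 ≤ 43.1640625.

43.1640625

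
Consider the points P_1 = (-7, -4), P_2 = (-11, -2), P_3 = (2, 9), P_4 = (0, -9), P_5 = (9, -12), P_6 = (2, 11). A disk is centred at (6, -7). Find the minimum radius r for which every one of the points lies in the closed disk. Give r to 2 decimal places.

18.44

The required radius is the distance from (6, -7) to the farthest point.
Squared distances: 178, 314, 272, 40, 34, 340.
Maximum is 340, attained at P_6.
r = √340 ≈ 18.44.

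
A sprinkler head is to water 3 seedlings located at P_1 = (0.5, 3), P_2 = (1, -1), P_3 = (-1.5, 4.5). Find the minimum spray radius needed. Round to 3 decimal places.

3.021

Side lengths²: P_1P_2² = 16.25, P_1P_3² = 6.25, P_2P_3² = 36.5.
Since P_2P_3² = 36.5 ≥ 16.25 + 6.25 = 22.5, the angle opposite P_2P_3 is not acute, so the smallest enclosing circle has P_2P_3 as diameter.
Centre = midpoint of P_2P_3 = (-0.25, 1.75), r² = 36.5/4 = 9.125.
r = √(9.125) ≈ 3.021.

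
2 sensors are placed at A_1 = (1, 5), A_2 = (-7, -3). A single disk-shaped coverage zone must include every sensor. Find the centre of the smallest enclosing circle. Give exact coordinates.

(-3, 1)

The smallest circle enclosing two points has them as diameter endpoints.
Centre = midpoint = (-3, 1); r² = |A_1A_2|²/4 = 128/4 = 32.
Centre = (-3, 1).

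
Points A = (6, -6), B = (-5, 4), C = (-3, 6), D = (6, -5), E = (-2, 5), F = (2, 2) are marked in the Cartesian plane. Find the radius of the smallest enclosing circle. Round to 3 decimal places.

7.508

By Welzl's lemma the MEC is supported by two points (diametrically opposite) or three points (on a circumcircle).
The minimum enclosing circle is determined by three boundary points: A, B, C.
Their circumcentre is (17/14, -3/14) with r² = 5525/98.
The farthest remaining point D is at distance² 4489/98 ≤ 5525/98.
r = √(5525/98) ≈ 7.508.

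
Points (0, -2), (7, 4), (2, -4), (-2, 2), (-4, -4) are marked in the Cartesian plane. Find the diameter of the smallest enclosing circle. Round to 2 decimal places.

13.60

The minimum enclosing circle of a finite set is fixed by two of the points (as a diameter) or three (as a circumcircle).
The farthest pair is (7, 4)–(-4, -4) with squared distance 185. The circle on this segment as diameter has centre (1.5, 0) and r² = 185/4 = 46.25.
Check (0, -2): distance² to centre = 6.25 ≤ 46.25, so it lies inside.
All remaining points lie in this disk, and no smaller disk contains both endpoints, so this is the minimum enclosing circle.
Diameter = 2r = 2√(46.25) ≈ 13.60.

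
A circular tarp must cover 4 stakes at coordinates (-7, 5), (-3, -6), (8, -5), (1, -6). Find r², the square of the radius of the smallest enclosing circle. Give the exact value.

A smallest enclosing disk is always determined by at most three of the input points on its boundary.
The farthest pair is (-7, 5)–(8, -5) with squared distance 325. The circle on this segment as diameter has centre (0.5, 0) and r² = 325/4 = 81.25.
Check (-3, -6): distance² to centre = 48.25 ≤ 81.25, so it lies inside.
All remaining points lie in this disk, and no smaller disk contains both endpoints, so this is the minimum enclosing circle.

81.25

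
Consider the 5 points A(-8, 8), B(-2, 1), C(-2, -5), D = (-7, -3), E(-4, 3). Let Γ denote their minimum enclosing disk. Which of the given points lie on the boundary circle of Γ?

A, C

By Welzl's lemma the MEC is supported by two points (diametrically opposite) or three points (on a circumcircle).
The farthest pair is A–C with squared distance 205. The circle on this segment as diameter has centre (-5, 1.5) and r² = 205/4 = 51.25.
Check B: distance² to centre = 9.25 ≤ 51.25, so it lies inside.
All remaining points lie in this disk, and no smaller disk contains both endpoints, so this is the minimum enclosing circle.
The points at distance exactly r from the centre are A, C — 2 points.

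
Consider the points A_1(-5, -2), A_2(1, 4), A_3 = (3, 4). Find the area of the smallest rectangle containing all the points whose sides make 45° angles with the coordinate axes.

14

In coordinates u = x + y, v = x − y the rectangle is axis-aligned; the map (x,y)→(u,v) scales areas by 2.
u-values: -7, 5, 7; range = 7 − (-7) = 14.
v-values: -3, -3, -1; range = -1 − (-3) = 2.
Area = (14 × 2) / 2 = 14.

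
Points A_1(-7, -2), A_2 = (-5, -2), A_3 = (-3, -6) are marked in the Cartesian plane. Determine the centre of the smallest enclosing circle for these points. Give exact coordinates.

(-5, -4)

Side lengths²: A_1A_2² = 4, A_1A_3² = 32, A_2A_3² = 20.
Since A_1A_3² = 32 ≥ 20 + 4 = 24, the angle opposite A_1A_3 is not acute, so the smallest enclosing circle has A_1A_3 as diameter.
Centre = midpoint of A_1A_3 = (-5, -4), r² = 32/4 = 8.
Centre = (-5, -4).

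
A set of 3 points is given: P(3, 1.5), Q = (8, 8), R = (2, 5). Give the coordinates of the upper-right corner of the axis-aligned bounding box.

x-range [2, 8], y-range [1.5, 8].
The upper-right corner is (8, 8).

(8, 8)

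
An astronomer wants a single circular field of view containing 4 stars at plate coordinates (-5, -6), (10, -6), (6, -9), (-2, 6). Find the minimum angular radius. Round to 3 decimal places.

The minimum enclosing circle of a finite set is fixed by two of the points (as a diameter) or three (as a circumcircle).
The minimum enclosing circle is determined by three boundary points: (-5, -6), (10, -6), (-2, 6).
Their circumcentre is (2.5, -1.5) with r² = 76.5.
The farthest remaining point (6, -9) is at distance² 68.5 ≤ 76.5.
r = √(76.5) ≈ 8.746.

8.746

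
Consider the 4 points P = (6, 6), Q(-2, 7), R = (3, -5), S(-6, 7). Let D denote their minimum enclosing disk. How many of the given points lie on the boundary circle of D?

The minimum enclosing circle is determined by three boundary points: P, R, S.
Their circumcentre is (-7/18, 11/6) with r² = 9425/162.
The farthest remaining point Q is at distance² 4745/162 ≤ 9425/162.
The points at distance exactly r from the centre are P, R, S — 3 points.

3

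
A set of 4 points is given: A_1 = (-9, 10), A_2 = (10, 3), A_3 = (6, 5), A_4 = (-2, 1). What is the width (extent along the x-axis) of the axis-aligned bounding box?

19

max x = 10, min x = -9, so width = 19.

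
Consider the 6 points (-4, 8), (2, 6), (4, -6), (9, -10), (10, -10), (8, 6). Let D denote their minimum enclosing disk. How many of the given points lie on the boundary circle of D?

The minimum enclosing circle of a finite set is fixed by two of the points (as a diameter) or three (as a circumcircle).
The farthest pair is (-4, 8)–(10, -10) with squared distance 520. The circle on this segment as diameter has centre (3, -1) and r² = 520/4 = 130.
Check (2, 6): distance² to centre = 50 ≤ 130, so it lies inside.
All remaining points lie in this disk, and no smaller disk contains both endpoints, so this is the minimum enclosing circle.
The points at distance exactly r from the centre are (-4, 8), (10, -10) — 2 points.

2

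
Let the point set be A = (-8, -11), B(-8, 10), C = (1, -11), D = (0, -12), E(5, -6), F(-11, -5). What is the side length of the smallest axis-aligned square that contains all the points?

The bounding box has width 16 and height 22.
An axis-aligned square enclosing the set must have side ≥ max(width, height).
So the minimum side is max(16, 22) = 22.

22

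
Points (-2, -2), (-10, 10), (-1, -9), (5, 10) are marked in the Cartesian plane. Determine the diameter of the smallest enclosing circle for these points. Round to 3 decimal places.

The minimum enclosing circle is determined by three boundary points: (-10, 10), (-1, -9), (5, 10).
Their circumcentre is (-2.5, 73/38) with r² = 87737/722.
The farthest remaining point (-2, -2) is at distance² 11281/722 ≤ 87737/722.
Diameter = 2r = 2√(87737/722) ≈ 22.047.

22.047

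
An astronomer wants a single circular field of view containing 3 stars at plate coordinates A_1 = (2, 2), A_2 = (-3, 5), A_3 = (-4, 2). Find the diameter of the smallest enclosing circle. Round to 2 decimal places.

6.15

Side lengths²: A_1A_2² = 34, A_1A_3² = 36, A_2A_3² = 10.
Since A_1A_3² = 36 < 34 + 10 = 44, the triangle is acute, so the smallest enclosing circle is the circumcircle.
Circumcentre = (-1, 8/3), r² = 85/9.
Diameter = 2r = 2√(85/9) ≈ 6.15.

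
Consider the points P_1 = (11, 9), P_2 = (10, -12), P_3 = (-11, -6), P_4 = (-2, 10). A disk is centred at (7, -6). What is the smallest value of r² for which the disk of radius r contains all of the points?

337

The required radius is the distance from (7, -6) to the farthest point.
Squared distances: 241, 45, 324, 337.
Maximum is 337, attained at P_4.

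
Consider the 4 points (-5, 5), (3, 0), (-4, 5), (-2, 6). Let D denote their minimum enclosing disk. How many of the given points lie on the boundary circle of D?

2

By Welzl's lemma the MEC is supported by two points (diametrically opposite) or three points (on a circumcircle).
The farthest pair is (-5, 5)–(3, 0) with squared distance 89. The circle on this segment as diameter has centre (-1, 2.5) and r² = 89/4 = 22.25.
Check (-4, 5): distance² to centre = 15.25 ≤ 22.25, so it lies inside.
All remaining points lie in this disk, and no smaller disk contains both endpoints, so this is the minimum enclosing circle.
The points at distance exactly r from the centre are (-5, 5), (3, 0) — 2 points.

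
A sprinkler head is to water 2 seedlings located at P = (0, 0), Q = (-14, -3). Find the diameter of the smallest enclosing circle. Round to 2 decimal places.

14.32

The smallest circle enclosing two points has them as diameter endpoints.
Centre = midpoint = (-7, -1.5); r² = |PQ|²/4 = 205/4 = 51.25.
Diameter = 2r = 2√(51.25) ≈ 14.32.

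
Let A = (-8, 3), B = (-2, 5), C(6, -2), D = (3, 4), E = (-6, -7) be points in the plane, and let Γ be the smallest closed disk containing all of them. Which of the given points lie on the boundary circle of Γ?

A, C, E

By Welzl's lemma the MEC is supported by two points (diametrically opposite) or three points (on a circumcircle).
The minimum enclosing circle is determined by three boundary points: A, C, E.
Their circumcentre is (-1.5, -0.9) with r² = 57.46.
The farthest remaining point D is at distance² 44.26 ≤ 57.46.
The points at distance exactly r from the centre are A, C, E — 3 points.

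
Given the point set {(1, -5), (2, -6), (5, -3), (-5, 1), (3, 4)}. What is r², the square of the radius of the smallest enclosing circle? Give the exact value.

A smallest enclosing disk is always determined by at most three of the input points on its boundary.
The minimum enclosing circle is determined by three boundary points: (2, -6), (-5, 1), (3, 4).
Their circumcentre is (5/22, -17/22) with r² = 7373/242.
The farthest remaining point (5, -3) is at distance² 6713/242 ≤ 7373/242.

7373/242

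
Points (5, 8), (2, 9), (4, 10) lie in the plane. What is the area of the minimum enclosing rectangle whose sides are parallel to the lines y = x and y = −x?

6

In coordinates u = x + y, v = x − y the rectangle is axis-aligned; the map (x,y)→(u,v) scales areas by 2.
u-values: 13, 11, 14; range = 14 − 11 = 3.
v-values: -3, -7, -6; range = -3 − (-7) = 4.
Area = (3 × 4) / 2 = 6.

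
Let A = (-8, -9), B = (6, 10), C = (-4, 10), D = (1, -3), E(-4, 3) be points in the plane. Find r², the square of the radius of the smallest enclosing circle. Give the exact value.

The farthest pair is A–B with squared distance 557. The circle on this segment as diameter has centre (-1, 0.5) and r² = 557/4 = 139.25.
Check C: distance² to centre = 99.25 ≤ 139.25, so it lies inside.
All remaining points lie in this disk, and no smaller disk contains both endpoints, so this is the minimum enclosing circle.

139.25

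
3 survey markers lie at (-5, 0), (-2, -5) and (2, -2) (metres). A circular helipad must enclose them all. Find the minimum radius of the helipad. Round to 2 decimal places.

3.66

Call the three points A, B, C in the order given.
Side lengths²: AB² = 34, AC² = 53, BC² = 25.
Since AC² = 53 < 34 + 25 = 59, the triangle is acute, so the smallest enclosing circle is the circumcircle.
Circumcentre = (-93/58, -79/58), r² = 22525/1682.
r = √(22525/1682) ≈ 3.66.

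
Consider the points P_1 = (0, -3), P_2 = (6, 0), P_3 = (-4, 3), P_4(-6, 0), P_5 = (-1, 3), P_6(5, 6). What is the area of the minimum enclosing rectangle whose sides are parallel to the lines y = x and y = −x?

110.5

In coordinates u = x + y, v = x − y the rectangle is axis-aligned; the map (x,y)→(u,v) scales areas by 2.
u-values: -3, 6, -1, -6, 2, 11; range = 11 − (-6) = 17.
v-values: 3, 6, -7, -6, -4, -1; range = 6 − (-7) = 13.
Area = (17 × 13) / 2 = 110.5.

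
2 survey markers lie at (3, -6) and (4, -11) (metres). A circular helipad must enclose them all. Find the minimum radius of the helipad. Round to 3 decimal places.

The smallest circle enclosing two points has them as diameter endpoints.
Centre = midpoint = (3.5, -8.5); r² = |(3, -6)−(4, -11)|²/4 = 26/4 = 6.5.
r = √(6.5) ≈ 2.550.

2.550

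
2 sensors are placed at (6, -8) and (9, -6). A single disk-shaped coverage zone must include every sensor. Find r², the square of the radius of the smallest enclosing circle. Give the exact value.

The smallest circle enclosing two points has them as diameter endpoints.
Centre = midpoint = (7.5, -7); r² = |(6, -8)−(9, -6)|²/4 = 13/4 = 3.25.

3.25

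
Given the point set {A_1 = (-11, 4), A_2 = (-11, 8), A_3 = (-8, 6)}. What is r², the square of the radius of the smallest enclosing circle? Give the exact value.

169/36

Side lengths²: A_1A_2² = 16, A_1A_3² = 13, A_2A_3² = 13.
Since A_1A_2² = 16 < 13 + 13 = 26, the triangle is acute, so the smallest enclosing circle is the circumcircle.
Circumcentre = (-61/6, 6), r² = 169/36.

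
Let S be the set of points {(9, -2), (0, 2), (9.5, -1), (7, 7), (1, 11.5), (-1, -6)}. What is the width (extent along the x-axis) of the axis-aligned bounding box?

max x = 9.5, min x = -1, so width = 10.5.

10.5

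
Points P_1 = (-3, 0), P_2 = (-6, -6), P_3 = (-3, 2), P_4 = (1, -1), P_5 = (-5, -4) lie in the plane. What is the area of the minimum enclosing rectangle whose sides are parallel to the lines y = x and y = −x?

In coordinates u = x + y, v = x − y the rectangle is axis-aligned; the map (x,y)→(u,v) scales areas by 2.
u-values: -3, -12, -1, 0, -9; range = 0 − (-12) = 12.
v-values: -3, 0, -5, 2, -1; range = 2 − (-5) = 7.
Area = (12 × 7) / 2 = 42.

42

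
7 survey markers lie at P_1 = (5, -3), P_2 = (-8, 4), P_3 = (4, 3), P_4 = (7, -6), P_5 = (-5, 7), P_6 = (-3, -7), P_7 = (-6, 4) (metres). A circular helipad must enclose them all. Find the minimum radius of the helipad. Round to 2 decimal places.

9.02

The minimum enclosing circle of a finite set is fixed by two of the points (as a diameter) or three (as a circumcircle).
The minimum enclosing circle is determined by three boundary points: P_2, P_4, P_5.
Their circumcentre is (-0.3, -0.7) with r² = 81.38.
The farthest remaining point P_7 is at distance² 54.58 ≤ 81.38.
r = √(81.38) ≈ 9.02.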